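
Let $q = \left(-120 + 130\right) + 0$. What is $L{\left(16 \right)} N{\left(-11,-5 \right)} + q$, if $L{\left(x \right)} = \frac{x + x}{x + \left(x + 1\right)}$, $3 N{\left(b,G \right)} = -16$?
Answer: $\frac{478}{99} \approx 4.8283$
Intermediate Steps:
$N{\left(b,G \right)} = - \frac{16}{3}$ ($N{\left(b,G \right)} = \frac{1}{3} \left(-16\right) = - \frac{16}{3}$)
$q = 10$ ($q = 10 + 0 = 10$)
$L{\left(x \right)} = \frac{2 x}{1 + 2 x}$ ($L{\left(x \right)} = \frac{2 x}{x + \left(1 + x\right)} = \frac{2 x}{1 + 2 x}$)
$L{\left(16 \right)} N{\left(-11,-5 \right)} + q = 2 \cdot 16 \frac{1}{1 + 2 \cdot 16} \left(- \frac{16}{3}\right) + 10 = 2 \cdot 16 \frac{1}{1 + 32} \left(- \frac{16}{3}\right) + 10 = 2 \cdot 16 \cdot \frac{1}{33} \left(- \frac{16}{3}\right) + 10 = \frac{32}{33} \left(- \frac{16}{3}\right) + 10 = - \frac{512}{99} + 10 = \frac{478}{99}$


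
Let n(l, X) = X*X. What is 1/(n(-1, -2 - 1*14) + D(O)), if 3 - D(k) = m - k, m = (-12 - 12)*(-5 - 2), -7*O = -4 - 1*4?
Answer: 7/645 ≈ 0.010853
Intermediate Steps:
O = 8/7 (O = -(-4 - 1*4)/7 = -(-4 - 4)/7 = -⅐*(-8) = 8/7 ≈ 1.1429)
m = 168 (m = -24*(-7) = 168)
n(l, X) = X²
D(k) = -165 + k (D(k) = 3 - (168 - k) = 3 + (-168 + k) = -165 + k)
1/(n(-1, -2 - 1*14) + D(O)) = 1/((-2 - 1*14)² + (-165 + 8/7)) = 1/((-2 - 14)² - 1147/7) = 1/((-16)² - 1147/7) = 1/(256 - 1147/7) = 1/(645/7) = 7/645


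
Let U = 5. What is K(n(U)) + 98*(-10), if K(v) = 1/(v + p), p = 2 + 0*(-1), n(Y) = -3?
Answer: -981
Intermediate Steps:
p = 2 (p = 2 + 0 = 2)
K(v) = 1/(2 + v) (K(v) = 1/(v + 2) = 1/(2 + v))
K(n(U)) + 98*(-10) = 1/(2 - 3) + 98*(-10) = 1/(-1) - 980 = -1 - 980 = -981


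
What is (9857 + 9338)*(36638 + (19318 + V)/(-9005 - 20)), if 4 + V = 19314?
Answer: 1269247577158/1805 ≈ 7.0318e+8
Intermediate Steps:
V = 19310 (V = -4 + 19314 = 19310)
(9857 + 9338)*(36638 + (19318 + V)/(-9005 - 20)) = (9857 + 9338)*(36638 + (19318 + 19310)/(-9005 - 20)) = 19195*(36638 + 38628/(-9025)) = 19195*(36638 + 38628*(-1/9025)) = 19195*(36638 - 38628/9025) = 19195*(330619322/9025) = 1269247577158/1805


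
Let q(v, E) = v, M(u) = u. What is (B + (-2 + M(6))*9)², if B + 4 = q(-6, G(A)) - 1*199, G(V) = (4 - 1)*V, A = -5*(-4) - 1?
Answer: 29929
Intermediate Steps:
A = 19 (A = 20 - 1 = 19)
G(V) = 3*V
B = -209 (B = -4 + (-6 - 1*199) = -4 + (-6 - 199) = -4 - 205 = -209)
(B + (-2 + M(6))*9)² = (-209 + (-2 + 6)*9)² = (-209 + 4*9)² = (-209 + 36)² = (-173)² = 29929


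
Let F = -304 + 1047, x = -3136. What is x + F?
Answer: -2393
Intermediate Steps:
F = 743
x + F = -3136 + 743 = -2393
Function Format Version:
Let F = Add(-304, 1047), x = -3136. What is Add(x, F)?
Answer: -2393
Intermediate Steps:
F = 743
Add(x, F) = Add(-3136, 743) = -2393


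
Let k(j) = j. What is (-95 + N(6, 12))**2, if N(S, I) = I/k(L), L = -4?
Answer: 9604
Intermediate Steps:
N(S, I) = -I/4 (N(S, I) = I/(-4) = I*(-1/4) = -I/4)
(-95 + N(6, 12))**2 = (-95 - 1/4*12)**2 = (-95 - 3)**2 = (-98)**2 = 9604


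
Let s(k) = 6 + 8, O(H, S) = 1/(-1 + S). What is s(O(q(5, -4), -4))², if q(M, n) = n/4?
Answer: 196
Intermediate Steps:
q(M, n) = n/4 (q(M, n) = n*(¼) = n/4)
s(k) = 14
s(O(q(5, -4), -4))² = 14² = 196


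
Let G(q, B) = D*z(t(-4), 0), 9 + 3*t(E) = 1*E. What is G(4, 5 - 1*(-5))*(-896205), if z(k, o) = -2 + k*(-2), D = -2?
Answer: 11949400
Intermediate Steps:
t(E) = -3 + E/3 (t(E) = -3 + (1*E)/3 = -3 + E/3)
z(k, o) = -2 - 2*k
G(q, B) = -40/3 (G(q, B) = -2*(-2 - 2*(-3 + (⅓)*(-4))) = -2*(-2 - 2*(-3 - 4/3)) = -2*(-2 - 2*(-13/3)) = -2*(-2 + 26/3) = -2*20/3 = -40/3)
G(4, 5 - 1*(-5))*(-896205) = -40/3*(-896205) = 11949400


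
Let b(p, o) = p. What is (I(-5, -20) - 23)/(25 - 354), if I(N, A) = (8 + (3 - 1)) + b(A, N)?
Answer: 33/329 ≈ 0.10030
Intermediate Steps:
I(N, A) = 10 + A (I(N, A) = (8 + (3 - 1)) + A = (8 + 2) + A = 10 + A)
(I(-5, -20) - 23)/(25 - 354) = ((10 - 20) - 23)/(25 - 354) = (-10 - 23)/(-329) = -33*(-1/329) = 33/329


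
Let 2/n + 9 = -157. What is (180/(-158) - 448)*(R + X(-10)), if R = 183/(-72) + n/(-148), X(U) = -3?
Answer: 7246080817/2911308 ≈ 2488.9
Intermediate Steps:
n = -1/83 (n = 2/(-9 - 157) = 2/(-166) = 2*(-1/166) = -1/83 ≈ -0.012048)
R = -187325/73704 (R = 183/(-72) - 1/83/(-148) = 183*(-1/72) - 1/83*(-1/148) = -61/24 + 1/12284 = -187325/73704 ≈ -2.5416)
(180/(-158) - 448)*(R + X(-10)) = (180/(-158) - 448)*(-187325/73704 - 3) = (180*(-1/158) - 448)*(-408437/73704) = (-90/79 - 448)*(-408437/73704) = -35482/79*(-408437/73704) = 7246080817/2911308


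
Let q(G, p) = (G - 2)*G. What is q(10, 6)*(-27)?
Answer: -2160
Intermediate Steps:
q(G, p) = G*(-2 + G) (q(G, p) = (-2 + G)*G = G*(-2 + G))
q(10, 6)*(-27) = (10*(-2 + 10))*(-27) = (10*8)*(-27) = 80*(-27) = -2160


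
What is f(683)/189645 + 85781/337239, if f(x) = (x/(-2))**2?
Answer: 74130011617/85274253540 ≈ 0.86931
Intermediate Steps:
f(x) = x**2/4 (f(x) = (x*(-1/2))**2 = (-x/2)**2 = x**2/4)
f(683)/189645 + 85781/337239 = ((1/4)*683**2)/189645 + 85781/337239 = ((1/4)*466489)*(1/189645) + 85781*(1/337239) = (466489/4)*(1/189645) + 85781/337239 = 466489/758580 + 85781/337239 = 74130011617/85274253540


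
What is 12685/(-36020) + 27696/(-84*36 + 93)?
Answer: -68985977/7038308 ≈ -9.8015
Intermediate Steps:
12685/(-36020) + 27696/(-84*36 + 93) = 12685*(-1/36020) + 27696/(-3024 + 93) = -2537/7204 + 27696/(-2931) = -2537/7204 + 27696*(-1/2931) = -2537/7204 - 9232/977 = -68985977/7038308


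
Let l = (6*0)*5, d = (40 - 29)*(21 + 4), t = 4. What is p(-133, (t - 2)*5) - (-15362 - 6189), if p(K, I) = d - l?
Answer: 21826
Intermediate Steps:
d = 275 (d = 11*25 = 275)
l = 0 (l = 0*5 = 0)
p(K, I) = 275 (p(K, I) = 275 - 1*0 = 275 + 0 = 275)
p(-133, (t - 2)*5) - (-15362 - 6189) = 275 - (-15362 - 6189) = 275 - 1*(-21551) = 275 + 21551 = 21826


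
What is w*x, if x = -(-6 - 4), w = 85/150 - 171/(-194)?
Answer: 4214/291 ≈ 14.481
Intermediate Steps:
w = 2107/1455 (w = 85*(1/150) - 171*(-1/194) = 17/30 + 171/194 = 2107/1455 ≈ 1.4481)
x = 10 (x = -1*(-10) = 10)
w*x = (2107/1455)*10 = 4214/291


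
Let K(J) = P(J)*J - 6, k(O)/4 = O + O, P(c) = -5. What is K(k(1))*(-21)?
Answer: 966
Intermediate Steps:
k(O) = 8*O (k(O) = 4*(O + O) = 4*(2*O) = 8*O)
K(J) = -6 - 5*J (K(J) = -5*J - 6 = -6 - 5*J)
K(k(1))*(-21) = (-6 - 40)*(-21) = -46*(-21) = 966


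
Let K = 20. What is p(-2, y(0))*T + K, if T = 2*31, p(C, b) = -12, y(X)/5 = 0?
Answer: -724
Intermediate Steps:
y(X) = 0 (y(X) = 5*0 = 0)
T = 62
p(-2, y(0))*T + K = -12*62 + 20 = -744 + 20 = -724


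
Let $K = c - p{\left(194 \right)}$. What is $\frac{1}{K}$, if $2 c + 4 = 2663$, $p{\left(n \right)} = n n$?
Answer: $- \frac{2}{72613} \approx -2.7543 \cdot 10^{-5}$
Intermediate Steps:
$p{\left(n \right)} = n^{2}$
$c = \frac{2659}{2}$ ($c = -2 + \frac{1}{2} \cdot 2663 = -2 + \frac{2663}{2} = \frac{2659}{2} \approx 1329.5$)
$K = - \frac{72613}{2}$ ($K = \frac{2659}{2} - 194^{2} = \frac{2659}{2} - 37636 = - \frac{72613}{2} \approx -36307.0$)
$\frac{1}{K} = \frac{1}{- \frac{72613}{2}} = - \frac{2}{72613}$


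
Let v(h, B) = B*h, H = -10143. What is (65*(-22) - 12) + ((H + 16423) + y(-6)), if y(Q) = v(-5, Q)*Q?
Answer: 4658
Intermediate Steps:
y(Q) = -5*Q**2 (y(Q) = (Q*(-5))*Q = (-5*Q)*Q = -5*Q**2)
(65*(-22) - 12) + ((H + 16423) + y(-6)) = (65*(-22) - 12) + ((-10143 + 16423) - 5*(-6)**2) = (-1430 - 12) + (6280 - 5*36) = -1442 + (6280 - 180) = -1442 + 6100 = 4658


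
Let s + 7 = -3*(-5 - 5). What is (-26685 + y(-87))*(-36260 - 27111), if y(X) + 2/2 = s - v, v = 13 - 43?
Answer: 1687759843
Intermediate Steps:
s = 23 (s = -7 - 3*(-5 - 5) = -7 - 3*(-10) = -7 + 30 = 23)
v = -30
y(X) = 52 (y(X) = -1 + (23 - 1*(-30)) = -1 + (23 + 30) = -1 + 53 = 52)
(-26685 + y(-87))*(-36260 - 27111) = (-26685 + 52)*(-36260 - 27111) = -26633*(-63371) = 1687759843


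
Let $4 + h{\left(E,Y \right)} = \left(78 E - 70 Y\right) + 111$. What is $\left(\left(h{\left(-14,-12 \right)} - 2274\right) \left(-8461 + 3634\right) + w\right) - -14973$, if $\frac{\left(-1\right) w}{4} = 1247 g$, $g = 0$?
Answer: $11691486$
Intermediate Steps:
$w = 0$ ($w = - 4 \cdot 1247 \cdot 0 = \left(-4\right) 0 = 0$)
$h{\left(E,Y \right)} = 107 - 70 Y + 78 E$ ($h{\left(E,Y \right)} = -4 + \left(\left(78 E - 70 Y\right) + 111\right) = -4 + \left(\left(- 70 Y + 78 E\right) + 111\right) = -4 + \left(111 - 70 Y + 78 E\right) = 107 - 70 Y + 78 E$)
$\left(\left(h{\left(-14,-12 \right)} - 2274\right) \left(-8461 + 3634\right) + w\right) - -14973 = \left(\left(\left(107 - -840 + 78 \left(-14\right)\right) - 2274\right) \left(-8461 + 3634\right) + 0\right) - -14973 = \left(\left(\left(107 + 840 - 1092\right) - 2274\right) \left(-4827\right) + 0\right) + 14973 = \left(\left(-145 - 2274\right) \left(-4827\right) + 0\right) + 14973 = \left(\left(-2419\right) \left(-4827\right) + 0\right) + 14973 = \left(11676513 + 0\right) + 14973 = 11676513 + 14973 = 11691486$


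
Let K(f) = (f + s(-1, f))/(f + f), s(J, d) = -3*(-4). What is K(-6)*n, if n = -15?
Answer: 15/2 ≈ 7.5000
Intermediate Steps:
s(J, d) = 12
K(f) = (12 + f)/(2*f) (K(f) = (f + 12)/(f + f) = (12 + f)/((2*f)) = (12 + f)*(1/(2*f)) = (12 + f)/(2*f))
K(-6)*n = ((½)*(12 - 6)/(-6))*(-15) = ((½)*(-⅙)*6)*(-15) = -½*(-15) = 15/2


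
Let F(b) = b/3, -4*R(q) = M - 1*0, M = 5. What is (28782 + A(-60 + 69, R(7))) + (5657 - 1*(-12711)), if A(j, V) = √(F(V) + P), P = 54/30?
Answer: 47150 + √1245/30 ≈ 47151.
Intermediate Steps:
R(q) = -5/4 (R(q) = -(5 - 1*0)/4 = -(5 + 0)/4 = -¼*5 = -5/4)
F(b) = b/3 (F(b) = b*(⅓) = b/3)
P = 9/5 (P = 54*(1/30) = 9/5 ≈ 1.8000)
A(j, V) = √(9/5 + V/3) (A(j, V) = √(V/3 + 9/5) = √(9/5 + V/3))
(28782 + A(-60 + 69, R(7))) + (5657 - 1*(-12711)) = (28782 + √(405 + 75*(-5/4))/15) + (5657 - 1*(-12711)) = (28782 + √(405 - 375/4)/15) + (5657 + 12711) = (28782 + √(1245/4)/15) + 18368 = (28782 + (√1245/2)/15) + 18368 = (28782 + √1245/30) + 18368 = 47150 + √1245/30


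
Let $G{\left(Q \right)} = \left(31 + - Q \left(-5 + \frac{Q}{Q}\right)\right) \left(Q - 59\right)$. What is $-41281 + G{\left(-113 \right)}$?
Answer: $31131$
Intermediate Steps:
$G{\left(Q \right)} = \left(-59 + Q\right) \left(31 + 4 Q\right)$ ($G{\left(Q \right)} = \left(31 + - Q \left(-5 + 1\right)\right) \left(-59 + Q\right) = \left(31 + - Q \left(-4\right)\right) \left(-59 + Q\right) = \left(31 + 4 Q\right) \left(-59 + Q\right) = \left(-59 + Q\right) \left(31 + 4 Q\right)$)
$-41281 + G{\left(-113 \right)} = -41281 - \left(-21336 - 51076\right) = -41281 + \left(-1829 + 23165 + 4 \cdot 12769\right) = -41281 + \left(-1829 + 23165 + 51076\right) = -41281 + 72412 = 31131$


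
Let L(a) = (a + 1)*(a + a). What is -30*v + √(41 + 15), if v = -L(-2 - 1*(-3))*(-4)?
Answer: -480 + 2*√14 ≈ -472.52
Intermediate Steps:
L(a) = 2*a*(1 + a) (L(a) = (1 + a)*(2*a) = 2*a*(1 + a))
v = 16 (v = -2*(-2 - 1*(-3))*(1 + (-2 - 1*(-3)))*(-4) = -2*(-2 + 3)*(1 + (-2 + 3))*(-4) = -2*(1 + 1)*(-4) = -2*2*(-4) = -1*4*(-4) = -4*(-4) = 16)
-30*v + √(41 + 15) = -30*16 + √(41 + 15) = -480 + √56 = -480 + 2*√14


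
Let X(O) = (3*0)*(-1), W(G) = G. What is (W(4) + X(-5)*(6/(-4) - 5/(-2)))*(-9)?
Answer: -36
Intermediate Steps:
X(O) = 0 (X(O) = 0*(-1) = 0)
(W(4) + X(-5)*(6/(-4) - 5/(-2)))*(-9) = (4 + 0*(6/(-4) - 5/(-2)))*(-9) = (4 + 0*(6*(-¼) - 5*(-½)))*(-9) = (4 + 0*(-3/2 + 5/2))*(-9) = (4 + 0*1)*(-9) = (4 + 0)*(-9) = 4*(-9) = -36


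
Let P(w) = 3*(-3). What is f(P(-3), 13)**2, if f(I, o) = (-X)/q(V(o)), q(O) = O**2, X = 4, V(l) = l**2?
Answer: 16/815730721 ≈ 1.9614e-8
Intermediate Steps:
P(w) = -9
f(I, o) = -4/o**4 (f(I, o) = (-1*4)/((o**2)**2) = -4/o**4)
f(P(-3), 13)**2 = (-4/13**4)**2 = (-4*1/28561)**2 = (-4/28561)**2 = 16/815730721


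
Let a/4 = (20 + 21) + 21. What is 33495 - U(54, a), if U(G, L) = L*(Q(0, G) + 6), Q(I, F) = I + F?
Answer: 18615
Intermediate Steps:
Q(I, F) = F + I
a = 248 (a = 4*((20 + 21) + 21) = 4*(41 + 21) = 4*62 = 248)
U(G, L) = L*(6 + G) (U(G, L) = L*((G + 0) + 6) = L*(G + 6) = L*(6 + G))
33495 - U(54, a) = 33495 - 248*(6 + 54) = 33495 - 248*60 = 33495 - 1*14880 = 33495 - 14880 = 18615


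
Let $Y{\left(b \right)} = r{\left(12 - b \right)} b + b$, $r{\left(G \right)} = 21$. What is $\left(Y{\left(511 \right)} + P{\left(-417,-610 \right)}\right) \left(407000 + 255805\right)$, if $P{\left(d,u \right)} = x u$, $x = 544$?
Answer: $-212493957390$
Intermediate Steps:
$Y{\left(b \right)} = 22 b$ ($Y{\left(b \right)} = 21 b + b = 22 b$)
$P{\left(d,u \right)} = 544 u$
$\left(Y{\left(511 \right)} + P{\left(-417,-610 \right)}\right) \left(407000 + 255805\right) = \left(22 \cdot 511 + 544 \left(-610\right)\right) \left(407000 + 255805\right) = \left(11242 - 331840\right) 662805 = \left(-320598\right) 662805 = -212493957390$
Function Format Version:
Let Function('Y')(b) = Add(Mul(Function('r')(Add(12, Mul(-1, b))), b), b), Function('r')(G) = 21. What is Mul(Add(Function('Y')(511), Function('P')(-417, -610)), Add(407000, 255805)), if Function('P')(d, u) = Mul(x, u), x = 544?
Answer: -212493957390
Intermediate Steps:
Function('Y')(b) = Mul(22, b) (Function('Y')(b) = Add(Mul(21, b), b) = Mul(22, b))
Function('P')(d, u) = Mul(544, u)
Mul(Add(Function('Y')(511), Function('P')(-417, -610)), Add(407000, 255805)) = Mul(Add(Mul(22, 511), Mul(544, -610)), Add(407000, 255805)) = Mul(Add(11242, -331840), 662805) = Mul(-320598, 662805) = -212493957390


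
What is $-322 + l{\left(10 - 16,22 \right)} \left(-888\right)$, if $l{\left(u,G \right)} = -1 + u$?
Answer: $5894$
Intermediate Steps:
$-322 + l{\left(10 - 16,22 \right)} \left(-888\right) = -322 + \left(-1 + \left(10 - 16\right)\right) \left(-888\right) = -322 + \left(-1 - 6\right) \left(-888\right) = -322 - -6216 = -322 + 6216 = 5894$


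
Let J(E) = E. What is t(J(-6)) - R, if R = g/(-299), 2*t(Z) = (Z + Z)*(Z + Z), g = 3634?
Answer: 1094/13 ≈ 84.154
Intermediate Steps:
t(Z) = 2*Z**2 (t(Z) = ((Z + Z)*(Z + Z))/2 = ((2*Z)*(2*Z))/2 = (4*Z**2)/2 = 2*Z**2)
R = -158/13 (R = 3634/(-299) = 3634*(-1/299) = -158/13 ≈ -12.154)
t(J(-6)) - R = 2*(-6)**2 - 1*(-158/13) = 2*36 + 158/13 = 72 + 158/13 = 1094/13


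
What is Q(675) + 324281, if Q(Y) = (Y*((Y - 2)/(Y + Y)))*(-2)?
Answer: 323608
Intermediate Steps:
Q(Y) = 2 - Y (Q(Y) = (Y*((-2 + Y)/((2*Y))))*(-2) = (Y*((-2 + Y)*(1/(2*Y))))*(-2) = (Y*((-2 + Y)/(2*Y)))*(-2) = (-1 + Y/2)*(-2) = 2 - Y)
Q(675) + 324281 = (2 - 1*675) + 324281 = (2 - 675) + 324281 = -673 + 324281 = 323608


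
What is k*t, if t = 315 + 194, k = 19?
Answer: 9671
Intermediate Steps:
t = 509
k*t = 19*509 = 9671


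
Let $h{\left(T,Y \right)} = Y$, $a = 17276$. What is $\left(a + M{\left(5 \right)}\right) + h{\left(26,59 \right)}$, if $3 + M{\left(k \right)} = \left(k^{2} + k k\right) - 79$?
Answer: $17303$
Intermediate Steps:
$M{\left(k \right)} = -82 + 2 k^{2}$ ($M{\left(k \right)} = -3 - \left(79 - k^{2} - k k\right) = -3 + \left(\left(k^{2} + k^{2}\right) - 79\right) = -3 + \left(2 k^{2} - 79\right) = -3 + \left(-79 + 2 k^{2}\right) = -82 + 2 k^{2}$)
$\left(a + M{\left(5 \right)}\right) + h{\left(26,59 \right)} = \left(17276 - \left(82 - 2 \cdot 5^{2}\right)\right) + 59 = \left(17276 + \left(-82 + 2 \cdot 25\right)\right) + 59 = \left(17276 + \left(-82 + 50\right)\right) + 59 = \left(17276 - 32\right) + 59 = 17244 + 59 = 17303$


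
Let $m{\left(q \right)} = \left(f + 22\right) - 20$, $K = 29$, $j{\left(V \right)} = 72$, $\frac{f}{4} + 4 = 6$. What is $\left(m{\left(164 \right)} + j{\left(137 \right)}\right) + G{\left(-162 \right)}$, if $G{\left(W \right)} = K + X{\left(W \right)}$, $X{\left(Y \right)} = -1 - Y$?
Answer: $272$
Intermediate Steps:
$f = 8$ ($f = -16 + 4 \cdot 6 = -16 + 24 = 8$)
$m{\left(q \right)} = 10$ ($m{\left(q \right)} = \left(8 + 22\right) - 20 = 30 - 20 = 10$)
$G{\left(W \right)} = 28 - W$ ($G{\left(W \right)} = 29 - \left(1 + W\right) = 28 - W$)
$\left(m{\left(164 \right)} + j{\left(137 \right)}\right) + G{\left(-162 \right)} = \left(10 + 72\right) + \left(28 - -162\right) = 82 + \left(28 + 162\right) = 82 + 190 = 272$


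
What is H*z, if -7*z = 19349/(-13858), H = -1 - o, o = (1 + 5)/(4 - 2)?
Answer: -38698/48503 ≈ -0.79785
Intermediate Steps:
o = 3 (o = 6/2 = 6*(½) = 3)
H = -4 (H = -1 - 1*3 = -1 - 3 = -4)
z = 19349/97006 (z = -19349/(7*(-13858)) = -19349*(-1)/(7*13858) = -⅐*(-19349/13858) = 19349/97006 ≈ 0.19946)
H*z = -4*19349/97006 = -38698/48503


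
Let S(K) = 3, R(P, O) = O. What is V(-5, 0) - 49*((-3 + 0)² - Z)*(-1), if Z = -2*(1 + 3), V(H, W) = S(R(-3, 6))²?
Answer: 842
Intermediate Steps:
V(H, W) = 9 (V(H, W) = 3² = 9)
Z = -8 (Z = -2*4 = -8)
V(-5, 0) - 49*((-3 + 0)² - Z)*(-1) = 9 - 49*((-3 + 0)² - 1*(-8))*(-1) = 9 - 49*((-3)² + 8)*(-1) = 9 - 49*(9 + 8)*(-1) = 9 - 833*(-1) = 9 - 49*(-17) = 9 + 833 = 842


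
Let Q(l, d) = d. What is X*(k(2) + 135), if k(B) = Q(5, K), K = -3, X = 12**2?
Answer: 19008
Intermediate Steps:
X = 144
k(B) = -3
X*(k(2) + 135) = 144*(-3 + 135) = 144*132 = 19008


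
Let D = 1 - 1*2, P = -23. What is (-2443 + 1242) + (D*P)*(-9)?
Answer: -1408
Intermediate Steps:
D = -1 (D = 1 - 2 = -1)
(-2443 + 1242) + (D*P)*(-9) = (-2443 + 1242) - 1*(-23)*(-9) = -1201 + 23*(-9) = -1201 - 207 = -1408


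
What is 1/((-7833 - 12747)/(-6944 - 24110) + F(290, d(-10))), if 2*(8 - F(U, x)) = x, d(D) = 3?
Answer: 31054/222431 ≈ 0.13961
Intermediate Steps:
F(U, x) = 8 - x/2
1/((-7833 - 12747)/(-6944 - 24110) + F(290, d(-10))) = 1/((-7833 - 12747)/(-6944 - 24110) + (8 - ½*3)) = 1/(-20580/(-31054) + (8 - 3/2)) = 1/(-20580*(-1/31054) + 13/2) = 1/(10290/15527 + 13/2) = 1/(222431/31054) = 31054/222431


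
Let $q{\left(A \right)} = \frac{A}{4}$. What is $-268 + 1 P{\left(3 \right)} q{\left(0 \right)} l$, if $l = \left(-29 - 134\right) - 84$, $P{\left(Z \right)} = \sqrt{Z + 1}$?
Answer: $-268$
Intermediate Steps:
$P{\left(Z \right)} = \sqrt{1 + Z}$
$l = -247$ ($l = -163 - 84 = -247$)
$q{\left(A \right)} = \frac{A}{4}$ ($q{\left(A \right)} = A \frac{1}{4} = \frac{A}{4}$)
$-268 + 1 P{\left(3 \right)} q{\left(0 \right)} l = -268 + 1 \sqrt{1 + 3} \cdot \frac{1}{4} \cdot 0 \left(-247\right) = -268 + 1 \sqrt{4} \cdot 0 \left(-247\right) = -268 + 1 \cdot 2 \cdot 0 \left(-247\right) = -268 + 2 \cdot 0 \left(-247\right) = -268 + 0 \left(-247\right) = -268 + 0 = -268$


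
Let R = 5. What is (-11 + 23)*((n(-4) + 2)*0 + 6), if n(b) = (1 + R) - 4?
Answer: 72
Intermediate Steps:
n(b) = 2 (n(b) = (1 + 5) - 4 = 6 - 4 = 2)
(-11 + 23)*((n(-4) + 2)*0 + 6) = (-11 + 23)*((2 + 2)*0 + 6) = 12*(4*0 + 6) = 12*(0 + 6) = 12*6 = 72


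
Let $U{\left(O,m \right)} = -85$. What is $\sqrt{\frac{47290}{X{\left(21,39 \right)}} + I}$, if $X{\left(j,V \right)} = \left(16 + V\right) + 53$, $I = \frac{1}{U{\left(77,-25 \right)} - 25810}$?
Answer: $\frac{\sqrt{95131065526770}}{466110} \approx 20.925$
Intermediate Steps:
$I = - \frac{1}{25895}$ ($I = \frac{1}{-85 - 25810} = \frac{1}{-25895} = - \frac{1}{25895} \approx -3.8617 \cdot 10^{-5}$)
$X{\left(j,V \right)} = 69 + V$
$\sqrt{\frac{47290}{X{\left(21,39 \right)}} + I} = \sqrt{\frac{47290}{69 + 39} - \frac{1}{25895}} = \sqrt{\frac{47290}{108} - \frac{1}{25895}} = \sqrt{47290 \cdot \frac{1}{108} - \frac{1}{25895}} = \sqrt{\frac{23645}{54} - \frac{1}{25895}} = \sqrt{\frac{612287221}{1398330}} = \frac{\sqrt{95131065526770}}{466110}$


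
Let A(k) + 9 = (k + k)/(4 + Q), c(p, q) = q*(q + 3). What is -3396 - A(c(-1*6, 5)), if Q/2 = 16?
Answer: -30503/9 ≈ -3389.2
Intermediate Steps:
Q = 32 (Q = 2*16 = 32)
c(p, q) = q*(3 + q)
A(k) = -9 + k/18 (A(k) = -9 + (k + k)/(4 + 32) = -9 + (2*k)/36 = -9 + (2*k)*(1/36) = -9 + k/18)
-3396 - A(c(-1*6, 5)) = -3396 - (-9 + (5*(3 + 5))/18) = -3396 - (-9 + (5*8)/18) = -3396 - (-9 + (1/18)*40) = -3396 - (-9 + 20/9) = -3396 - 1*(-61/9) = -3396 + 61/9 = -30503/9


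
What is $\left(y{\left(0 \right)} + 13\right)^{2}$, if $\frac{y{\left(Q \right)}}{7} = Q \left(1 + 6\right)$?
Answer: $169$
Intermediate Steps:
$y{\left(Q \right)} = 49 Q$ ($y{\left(Q \right)} = 7 Q \left(1 + 6\right) = 7 Q 7 = 7 \cdot 7 Q = 49 Q$)
$\left(y{\left(0 \right)} + 13\right)^{2} = \left(49 \cdot 0 + 13\right)^{2} = \left(0 + 13\right)^{2} = 13^{2} = 169$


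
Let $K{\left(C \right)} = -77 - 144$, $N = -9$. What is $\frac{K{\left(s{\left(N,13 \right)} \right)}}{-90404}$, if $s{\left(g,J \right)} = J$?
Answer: $\frac{221}{90404} \approx 0.0024446$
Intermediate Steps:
$K{\left(C \right)} = -221$
$\frac{K{\left(s{\left(N,13 \right)} \right)}}{-90404} = - \frac{221}{-90404} = \left(-221\right) \left(- \frac{1}{90404}\right) = \frac{221}{90404}$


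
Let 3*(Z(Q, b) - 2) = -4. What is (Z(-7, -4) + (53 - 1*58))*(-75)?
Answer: 325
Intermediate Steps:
Z(Q, b) = 2/3 (Z(Q, b) = 2 + (1/3)*(-4) = 2 - 4/3 = 2/3)
(Z(-7, -4) + (53 - 1*58))*(-75) = (2/3 + (53 - 1*58))*(-75) = (2/3 + (53 - 58))*(-75) = (2/3 - 5)*(-75) = -13/3*(-75) = 325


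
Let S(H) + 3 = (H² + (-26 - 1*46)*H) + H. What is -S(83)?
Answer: -993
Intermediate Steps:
S(H) = -3 + H² - 71*H (S(H) = -3 + ((H² + (-26 - 1*46)*H) + H) = -3 + ((H² + (-26 - 46)*H) + H) = -3 + ((H² - 72*H) + H) = -3 + (H² - 71*H) = -3 + H² - 71*H)
-S(83) = -(-3 + 83² - 71*83) = -(-3 + 6889 - 5893) = -1*993 = -993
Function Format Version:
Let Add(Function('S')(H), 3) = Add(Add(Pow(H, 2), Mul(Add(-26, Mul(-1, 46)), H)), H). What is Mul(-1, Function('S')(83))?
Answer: -993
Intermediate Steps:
Function('S')(H) = Add(-3, Pow(H, 2), Mul(-71, H)) (Function('S')(H) = Add(-3, Add(Add(Pow(H, 2), Mul(Add(-26, Mul(-1, 46)), H)), H)) = Add(-3, Add(Add(Pow(H, 2), Mul(Add(-26, -46), H)), H)) = Add(-3, Add(Add(Pow(H, 2), Mul(-72, H)), H)) = Add(-3, Add(Pow(H, 2), Mul(-71, H))) = Add(-3, Pow(H, 2), Mul(-71, H)))
Mul(-1, Function('S')(83)) = Mul(-1, Add(-3, Pow(83, 2), Mul(-71, 83))) = Mul(-1, Add(-3, 6889, -5893)) = Mul(-1, 993) = -993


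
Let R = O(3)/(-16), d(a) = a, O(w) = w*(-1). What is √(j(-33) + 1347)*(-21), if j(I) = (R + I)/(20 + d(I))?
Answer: -63*√405457/52 ≈ -771.45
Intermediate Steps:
O(w) = -w
R = 3/16 (R = -1*3/(-16) = -3*(-1/16) = 3/16 ≈ 0.18750)
j(I) = (3/16 + I)/(20 + I)
√(j(-33) + 1347)*(-21) = √((3/16 - 33)/(20 - 33) + 1347)*(-21) = √(-525/16/(-13) + 1347)*(-21) = √(-1/13*(-525/16) + 1347)*(-21) = √(525/208 + 1347)*(-21) = √(280701/208)*(-21) = (3*√405457/52)*(-21) = -63*√405457/52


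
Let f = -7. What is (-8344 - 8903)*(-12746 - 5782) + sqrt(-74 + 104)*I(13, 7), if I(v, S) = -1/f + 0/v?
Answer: 319552416 + sqrt(30)/7 ≈ 3.1955e+8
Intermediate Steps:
I(v, S) = 1/7 (I(v, S) = -1/(-7) + 0/v = -1*(-1/7) + 0 = 1/7 + 0 = 1/7)
(-8344 - 8903)*(-12746 - 5782) + sqrt(-74 + 104)*I(13, 7) = (-8344 - 8903)*(-12746 - 5782) + sqrt(-74 + 104)*(1/7) = -17247*(-18528) + sqrt(30)*(1/7) = 319552416 + sqrt(30)/7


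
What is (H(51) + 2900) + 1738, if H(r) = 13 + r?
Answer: 4702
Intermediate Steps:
(H(51) + 2900) + 1738 = ((13 + 51) + 2900) + 1738 = (64 + 2900) + 1738 = 2964 + 1738 = 4702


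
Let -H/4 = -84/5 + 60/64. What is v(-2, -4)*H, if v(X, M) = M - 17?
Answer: -26649/20 ≈ -1332.4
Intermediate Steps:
v(X, M) = -17 + M
H = 1269/20 (H = -4*(-84/5 + 60/64) = -4*(-84*1/5 + 60*(1/64)) = -4*(-84/5 + 15/16) = -4*(-1269/80) = 1269/20 ≈ 63.450)
v(-2, -4)*H = (-17 - 4)*(1269/20) = -21*1269/20 = -26649/20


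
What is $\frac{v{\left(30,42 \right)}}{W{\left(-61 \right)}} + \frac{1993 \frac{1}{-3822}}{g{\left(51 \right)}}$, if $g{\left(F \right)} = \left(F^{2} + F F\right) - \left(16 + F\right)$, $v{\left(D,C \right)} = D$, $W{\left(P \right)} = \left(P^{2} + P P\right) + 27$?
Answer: $\frac{81984769}{20940909990} \approx 0.003915$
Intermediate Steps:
$W{\left(P \right)} = 27 + 2 P^{2}$ ($W{\left(P \right)} = \left(P^{2} + P^{2}\right) + 27 = 2 P^{2} + 27 = 27 + 2 P^{2}$)
$g{\left(F \right)} = -16 - F + 2 F^{2}$ ($g{\left(F \right)} = \left(F^{2} + F^{2}\right) - \left(16 + F\right) = 2 F^{2} - \left(16 + F\right) = -16 - F + 2 F^{2}$)
$\frac{v{\left(30,42 \right)}}{W{\left(-61 \right)}} + \frac{1993 \frac{1}{-3822}}{g{\left(51 \right)}} = \frac{30}{27 + 2 \left(-61\right)^{2}} + \frac{1993 \frac{1}{-3822}}{-16 - 51 + 2 \cdot 51^{2}} = \frac{30}{27 + 2 \cdot 3721} + \frac{1993 \left(- \frac{1}{3822}\right)}{-16 - 51 + 2 \cdot 2601} = \frac{30}{27 + 7442} - \frac{1993}{3822 \left(-16 - 51 + 5202\right)} = \frac{30}{7469} - \frac{1993}{3822 \cdot 5135} = 30 \cdot \frac{1}{7469} - \frac{1993}{19625970} = \frac{30}{7469} - \frac{1993}{19625970} = \frac{81984769}{20940909990}$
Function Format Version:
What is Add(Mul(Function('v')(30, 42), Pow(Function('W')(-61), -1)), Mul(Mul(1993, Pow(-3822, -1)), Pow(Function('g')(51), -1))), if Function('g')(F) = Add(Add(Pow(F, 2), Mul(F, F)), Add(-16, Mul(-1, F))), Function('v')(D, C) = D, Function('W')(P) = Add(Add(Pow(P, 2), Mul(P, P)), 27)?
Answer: Rational(81984769, 20940909990) ≈ 0.0039150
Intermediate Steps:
Function('W')(P) = Add(27, Mul(2, Pow(P, 2))) (Function('W')(P) = Add(Add(Pow(P, 2), Pow(P, 2)), 27) = Add(Mul(2, Pow(P, 2)), 27) = Add(27, Mul(2, Pow(P, 2))))
Function('g')(F) = Add(-16, Mul(-1, F), Mul(2, Pow(F, 2))) (Function('g')(F) = Add(Add(Pow(F, 2), Pow(F, 2)), Add(-16, Mul(-1, F))) = Add(Mul(2, Pow(F, 2)), Add(-16, Mul(-1, F))) = Add(-16, Mul(-1, F), Mul(2, Pow(F, 2))))
Add(Mul(Function('v')(30, 42), Pow(Function('W')(-61), -1)), Mul(Mul(1993, Pow(-3822, -1)), Pow(Function('g')(51), -1))) = Add(Mul(30, Pow(Add(27, Mul(2, Pow(-61, 2))), -1)), Mul(Mul(1993, Pow(-3822, -1)), Pow(Add(-16, Mul(-1, 51), Mul(2, Pow(51, 2))), -1))) = Add(Mul(30, Pow(Add(27, Mul(2, 3721)), -1)), Mul(Mul(1993, Rational(-1, 3822)), Pow(Add(-16, -51, Mul(2, 2601)), -1))) = Add(Mul(30, Pow(Add(27, 7442), -1)), Mul(Rational(-1993, 3822), Pow(Add(-16, -51, 5202), -1))) = Add(Mul(30, Pow(7469, -1)), Mul(Rational(-1993, 3822), Pow(5135, -1))) = Add(Mul(30, Rational(1, 7469)), Mul(Rational(-1993, 3822), Rational(1, 5135))) = Add(Rational(30, 7469), Rational(-1993, 19625970)) = Rational(81984769, 20940909990)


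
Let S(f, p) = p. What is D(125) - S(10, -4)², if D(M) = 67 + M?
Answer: 176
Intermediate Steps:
D(125) - S(10, -4)² = (67 + 125) - 1*(-4)² = 192 - 1*16 = 192 - 16 = 176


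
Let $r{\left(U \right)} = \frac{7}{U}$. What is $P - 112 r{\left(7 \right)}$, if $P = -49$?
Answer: $-161$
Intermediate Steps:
$P - 112 r{\left(7 \right)} = -49 - 112 \cdot \frac{7}{7} = -49 - 112 \cdot 7 \cdot \frac{1}{7} = -49 - 112 = -161$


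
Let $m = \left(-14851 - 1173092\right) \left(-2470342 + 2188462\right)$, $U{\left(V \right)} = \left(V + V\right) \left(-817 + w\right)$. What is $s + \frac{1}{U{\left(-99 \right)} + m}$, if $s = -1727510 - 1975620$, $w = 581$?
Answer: $- \frac{1240020556124847839}{334857419568} \approx -3.7031 \cdot 10^{6}$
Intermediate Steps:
$U{\left(V \right)} = - 472 V$ ($U{\left(V \right)} = \left(V + V\right) \left(-817 + 581\right) = 2 V \left(-236\right) = - 472 V$)
$s = -3703130$ ($s = -1727510 - 1975620 = -3703130$)
$m = 334857372840$ ($m = \left(-1187943\right) \left(-281880\right) = 334857372840$)
$s + \frac{1}{U{\left(-99 \right)} + m} = -3703130 + \frac{1}{\left(-472\right) \left(-99\right) + 334857372840} = -3703130 + \frac{1}{46728 + 334857372840} = -3703130 + \frac{1}{334857419568} = - \frac{1240020556124847839}{334857419568}$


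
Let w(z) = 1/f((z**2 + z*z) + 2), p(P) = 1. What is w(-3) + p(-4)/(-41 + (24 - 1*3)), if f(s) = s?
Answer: 0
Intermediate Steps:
w(z) = 1/(2 + 2*z**2) (w(z) = 1/((z**2 + z*z) + 2) = 1/((z**2 + z**2) + 2) = 1/(2*z**2 + 2) = 1/(2 + 2*z**2))
w(-3) + p(-4)/(-41 + (24 - 1*3)) = 1/(2*(1 + (-3)**2)) + 1/(-41 + (24 - 1*3)) = 1/(2*(1 + 9)) + 1/(-41 + (24 - 3)) = (1/2)/10 + 1/(-41 + 21) = (1/2)*(1/10) + 1/(-20) = 1/20 - 1/20*1 = 1/20 - 1/20 = 0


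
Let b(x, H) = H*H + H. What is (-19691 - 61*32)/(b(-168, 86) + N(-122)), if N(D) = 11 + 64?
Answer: -21643/7557 ≈ -2.8640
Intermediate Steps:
N(D) = 75
b(x, H) = H + H**2 (b(x, H) = H**2 + H = H + H**2)
(-19691 - 61*32)/(b(-168, 86) + N(-122)) = (-19691 - 61*32)/(86*(1 + 86) + 75) = (-19691 - 1952)/(86*87 + 75) = -21643/(7482 + 75) = -21643/7557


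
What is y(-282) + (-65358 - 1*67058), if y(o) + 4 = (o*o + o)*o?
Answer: -22478664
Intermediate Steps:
y(o) = -4 + o*(o + o**2) (y(o) = -4 + (o*o + o)*o = -4 + (o**2 + o)*o = -4 + (o + o**2)*o = -4 + o*(o + o**2))
y(-282) + (-65358 - 1*67058) = (-4 + (-282)**2 + (-282)**3) + (-65358 - 1*67058) = (-4 + 79524 - 22425768) + (-65358 - 67058) = -22346248 - 132416 = -22478664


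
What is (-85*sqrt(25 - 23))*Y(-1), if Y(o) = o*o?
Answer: -85*sqrt(2) ≈ -120.21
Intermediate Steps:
Y(o) = o**2
(-85*sqrt(25 - 23))*Y(-1) = -85*sqrt(25 - 23)*(-1)**2 = -85*sqrt(2)*1 = -85*sqrt(2)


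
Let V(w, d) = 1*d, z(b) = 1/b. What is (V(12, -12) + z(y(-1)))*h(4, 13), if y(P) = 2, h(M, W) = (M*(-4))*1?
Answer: 184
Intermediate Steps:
h(M, W) = -4*M (h(M, W) = -4*M*1 = -4*M)
V(w, d) = d
(V(12, -12) + z(y(-1)))*h(4, 13) = (-12 + 1/2)*(-4*4) = (-12 + ½)*(-16) = -23/2*(-16) = 184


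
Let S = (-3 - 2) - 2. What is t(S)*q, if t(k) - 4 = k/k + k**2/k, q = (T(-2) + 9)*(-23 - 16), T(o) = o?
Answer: 546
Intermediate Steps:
S = -7 (S = -5 - 2 = -7)
q = -273 (q = (-2 + 9)*(-23 - 16) = 7*(-39) = -273)
t(k) = 5 + k (t(k) = 4 + (k/k + k**2/k) = 4 + (1 + k) = 5 + k)
t(S)*q = (5 - 7)*(-273) = -2*(-273) = 546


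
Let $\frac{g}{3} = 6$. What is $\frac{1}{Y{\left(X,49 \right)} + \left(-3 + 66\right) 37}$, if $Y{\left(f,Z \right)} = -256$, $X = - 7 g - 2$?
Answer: $\frac{1}{2075} \approx 0.00048193$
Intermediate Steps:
$g = 18$ ($g = 3 \cdot 6 = 18$)
$X = -128$ ($X = \left(-7\right) 18 - 2 = -126 - 2 = -128$)
$\frac{1}{Y{\left(X,49 \right)} + \left(-3 + 66\right) 37} = \frac{1}{-256 + \left(-3 + 66\right) 37} = \frac{1}{-256 + 63 \cdot 37} = \frac{1}{-256 + 2331} = \frac{1}{2075}$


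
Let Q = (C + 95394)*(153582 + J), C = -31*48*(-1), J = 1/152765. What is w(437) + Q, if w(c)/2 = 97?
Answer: 2273041079444152/152765 ≈ 1.4879e+10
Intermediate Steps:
J = 1/152765 ≈ 6.5460e-6
C = 1488 (C = -1488*(-1) = 1488)
w(c) = 194 (w(c) = 2*97 = 194)
Q = 2273041049807742/152765 (Q = (1488 + 95394)*(153582 + 1/152765) = 96882*(23461954231/152765) = 2273041049807742/152765 ≈ 1.4879e+10)
w(437) + Q = 194 + 2273041049807742/152765 = 2273041079444152/152765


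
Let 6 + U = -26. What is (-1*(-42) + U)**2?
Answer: 100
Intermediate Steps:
U = -32 (U = -6 - 26 = -32)
(-1*(-42) + U)**2 = (-1*(-42) - 32)**2 = (42 - 32)**2 = 10**2 = 100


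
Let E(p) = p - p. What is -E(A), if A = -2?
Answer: 0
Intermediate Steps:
E(p) = 0
-E(A) = -1*0 = 0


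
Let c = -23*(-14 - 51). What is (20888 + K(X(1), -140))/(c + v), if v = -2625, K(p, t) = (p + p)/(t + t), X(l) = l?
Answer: -2924319/158200 ≈ -18.485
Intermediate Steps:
K(p, t) = p/t (K(p, t) = (2*p)/((2*t)) = (2*p)*(1/(2*t)) = p/t)
c = 1495 (c = -23*(-65) = 1495)
(20888 + K(X(1), -140))/(c + v) = (20888 + 1/(-140))/(1495 - 2625) = (20888 + 1*(-1/140))/(-1130) = (20888 - 1/140)*(-1/1130) = (2924319/140)*(-1/1130) = -2924319/158200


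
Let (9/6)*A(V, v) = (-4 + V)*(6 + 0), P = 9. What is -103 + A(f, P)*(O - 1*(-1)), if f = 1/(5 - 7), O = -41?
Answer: 617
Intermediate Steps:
f = -½ (f = 1/(-2) = -½ ≈ -0.50000)
A(V, v) = -16 + 4*V (A(V, v) = 2*((-4 + V)*(6 + 0))/3 = 2*((-4 + V)*6)/3 = 2*(-24 + 6*V)/3 = -16 + 4*V)
-103 + A(f, P)*(O - 1*(-1)) = -103 + (-16 + 4*(-½))*(-41 - 1*(-1)) = -103 + (-16 - 2)*(-41 + 1) = -103 - 18*(-40) = -103 + 720 = 617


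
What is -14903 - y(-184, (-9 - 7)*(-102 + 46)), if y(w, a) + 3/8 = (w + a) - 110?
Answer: -124037/8 ≈ -15505.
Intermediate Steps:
y(w, a) = -883/8 + a + w (y(w, a) = -3/8 + ((w + a) - 110) = -3/8 + ((a + w) - 110) = -3/8 + (-110 + a + w) = -883/8 + a + w)
-14903 - y(-184, (-9 - 7)*(-102 + 46)) = -14903 - (-883/8 + (-9 - 7)*(-102 + 46) - 184) = -14903 - (-883/8 - 16*(-56) - 184) = -14903 - (-883/8 + 896 - 184) = -14903 - 1*4813/8 = -14903 - 4813/8 = -124037/8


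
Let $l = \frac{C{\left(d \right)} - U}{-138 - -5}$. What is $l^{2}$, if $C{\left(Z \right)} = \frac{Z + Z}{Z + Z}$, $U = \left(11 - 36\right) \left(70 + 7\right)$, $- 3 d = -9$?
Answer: $\frac{3709476}{17689} \approx 209.71$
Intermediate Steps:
$d = 3$ ($d = \left(- \frac{1}{3}\right) \left(-9\right) = 3$)
$U = -1925$ ($U = \left(-25\right) 77 = -1925$)
$C{\left(Z \right)} = 1$ ($C{\left(Z \right)} = \frac{2 Z}{2 Z} = 2 Z \frac{1}{2 Z} = 1$)
$l = - \frac{1926}{133}$ ($l = \frac{1 - -1925}{-138 - -5} = \frac{1 + 1925}{-138 + 5} = \frac{1926}{-133} = 1926 \left(- \frac{1}{133}\right) = - \frac{1926}{133} \approx -14.481$)
$l^{2} = \left(- \frac{1926}{133}\right)^{2} = \frac{3709476}{17689}$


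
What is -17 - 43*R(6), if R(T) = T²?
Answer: -1565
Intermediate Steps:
-17 - 43*R(6) = -17 - 43*6² = -17 - 43*36 = -17 - 1548 = -1565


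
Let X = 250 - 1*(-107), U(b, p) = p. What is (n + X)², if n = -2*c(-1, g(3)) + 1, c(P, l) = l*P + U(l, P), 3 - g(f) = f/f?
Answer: 132496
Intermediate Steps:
g(f) = 2 (g(f) = 3 - f/f = 3 - 1*1 = 3 - 1 = 2)
c(P, l) = P + P*l (c(P, l) = l*P + P = P*l + P = P + P*l)
n = 7 (n = -(-2)*(1 + 2) + 1 = -(-2)*3 + 1 = -2*(-3) + 1 = 6 + 1 = 7)
X = 357 (X = 250 + 107 = 357)
(n + X)² = (7 + 357)² = 364² = 132496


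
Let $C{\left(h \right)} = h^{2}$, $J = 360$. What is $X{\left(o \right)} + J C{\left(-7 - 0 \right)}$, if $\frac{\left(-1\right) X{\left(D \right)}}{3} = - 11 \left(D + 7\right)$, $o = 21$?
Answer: $18564$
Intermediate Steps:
$X{\left(D \right)} = 231 + 33 D$ ($X{\left(D \right)} = - 3 \left(- 11 \left(D + 7\right)\right) = - 3 \left(- 11 \left(7 + D\right)\right) = - 3 \left(-77 - 11 D\right) = 231 + 33 D$)
$X{\left(o \right)} + J C{\left(-7 - 0 \right)} = \left(231 + 33 \cdot 21\right) + 360 \left(-7 - 0\right)^{2} = \left(231 + 693\right) + 360 \left(-7 + 0\right)^{2} = 924 + 360 \left(-7\right)^{2} = 924 + 360 \cdot 49 = 924 + 17640 = 18564$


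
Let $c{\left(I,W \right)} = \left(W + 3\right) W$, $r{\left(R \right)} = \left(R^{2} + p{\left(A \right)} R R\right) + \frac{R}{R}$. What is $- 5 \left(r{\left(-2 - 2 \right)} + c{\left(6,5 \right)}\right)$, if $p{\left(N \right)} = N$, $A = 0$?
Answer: $-285$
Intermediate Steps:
$r{\left(R \right)} = 1 + R^{2}$ ($r{\left(R \right)} = \left(R^{2} + 0 R R\right) + \frac{R}{R} = \left(R^{2} + 0 R\right) + 1 = \left(R^{2} + 0\right) + 1 = R^{2} + 1 = 1 + R^{2}$)
$c{\left(I,W \right)} = W \left(3 + W\right)$ ($c{\left(I,W \right)} = \left(3 + W\right) W = W \left(3 + W\right)$)
$- 5 \left(r{\left(-2 - 2 \right)} + c{\left(6,5 \right)}\right) = - 5 \left(\left(1 + \left(-2 - 2\right)^{2}\right) + 5 \left(3 + 5\right)\right) = - 5 \left(\left(1 + \left(-4\right)^{2}\right) + 5 \cdot 8\right) = - 5 \left(\left(1 + 16\right) + 40\right) = - 5 \left(17 + 40\right) = \left(-5\right) 57 = -285$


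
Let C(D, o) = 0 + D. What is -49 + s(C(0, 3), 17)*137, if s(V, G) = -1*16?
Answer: -2241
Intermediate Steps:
C(D, o) = D
s(V, G) = -16
-49 + s(C(0, 3), 17)*137 = -49 - 16*137 = -49 - 2192 = -2241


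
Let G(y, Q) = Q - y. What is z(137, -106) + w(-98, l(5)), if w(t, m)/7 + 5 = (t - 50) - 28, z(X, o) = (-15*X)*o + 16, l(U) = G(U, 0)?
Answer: 216579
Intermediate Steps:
l(U) = -U (l(U) = 0 - U = -U)
z(X, o) = 16 - 15*X*o (z(X, o) = -15*X*o + 16 = 16 - 15*X*o)
w(t, m) = -581 + 7*t (w(t, m) = -35 + 7*((t - 50) - 28) = -35 + 7*((-50 + t) - 28) = -35 + 7*(-78 + t) = -35 + (-546 + 7*t) = -581 + 7*t)
z(137, -106) + w(-98, l(5)) = (16 - 15*137*(-106)) + (-581 + 7*(-98)) = (16 + 217830) + (-581 - 686) = 217846 - 1267 = 216579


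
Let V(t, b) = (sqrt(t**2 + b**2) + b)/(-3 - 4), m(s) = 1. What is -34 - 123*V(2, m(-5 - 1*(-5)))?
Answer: -115/7 + 123*sqrt(5)/7 ≈ 22.862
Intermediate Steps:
V(t, b) = -b/7 - sqrt(b**2 + t**2)/7 (V(t, b) = (sqrt(b**2 + t**2) + b)/(-7) = (b + sqrt(b**2 + t**2))*(-1/7) = -b/7 - sqrt(b**2 + t**2)/7)
-34 - 123*V(2, m(-5 - 1*(-5))) = -34 - 123*(-1/7*1 - sqrt(1**2 + 2**2)/7) = -34 - 123*(-1/7 - sqrt(1 + 4)/7) = -34 - 123*(-1/7 - sqrt(5)/7) = -34 + (123/7 + 123*sqrt(5)/7) = -115/7 + 123*sqrt(5)/7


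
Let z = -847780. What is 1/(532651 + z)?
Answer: -1/315129 ≈ -3.1733e-6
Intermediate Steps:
1/(532651 + z) = 1/(532651 - 847780) = 1/(-315129) = -1/315129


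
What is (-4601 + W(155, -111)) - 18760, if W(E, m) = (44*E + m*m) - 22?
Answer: -4242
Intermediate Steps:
W(E, m) = -22 + m**2 + 44*E (W(E, m) = (44*E + m**2) - 22 = (m**2 + 44*E) - 22 = -22 + m**2 + 44*E)
(-4601 + W(155, -111)) - 18760 = (-4601 + (-22 + (-111)**2 + 44*155)) - 18760 = (-4601 + (-22 + 12321 + 6820)) - 18760 = (-4601 + 19119) - 18760 = 14518 - 18760 = -4242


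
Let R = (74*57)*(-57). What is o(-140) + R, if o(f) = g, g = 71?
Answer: -240355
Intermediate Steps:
o(f) = 71
R = -240426 (R = 4218*(-57) = -240426)
o(-140) + R = 71 - 240426 = -240355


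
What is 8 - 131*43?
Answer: -5625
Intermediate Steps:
8 - 131*43 = 8 - 5633 = -5625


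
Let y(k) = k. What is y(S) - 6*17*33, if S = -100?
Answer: -3466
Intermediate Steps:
y(S) - 6*17*33 = -100 - 6*17*33 = -100 - 102*33 = -100 - 3366 = -3466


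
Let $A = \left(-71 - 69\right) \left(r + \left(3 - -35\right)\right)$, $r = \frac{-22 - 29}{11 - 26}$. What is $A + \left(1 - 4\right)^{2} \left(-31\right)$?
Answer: $-6075$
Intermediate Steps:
$r = \frac{17}{5}$ ($r = - \frac{51}{-15} = \left(-51\right) \left(- \frac{1}{15}\right) = \frac{17}{5} \approx 3.4$)
$A = -5796$ ($A = \left(-71 - 69\right) \left(\frac{17}{5} + \left(3 - -35\right)\right) = - 140 \left(\frac{17}{5} + \left(3 + 35\right)\right) = - 140 \left(\frac{17}{5} + 38\right) = \left(-140\right) \frac{207}{5} = -5796$)
$A + \left(1 - 4\right)^{2} \left(-31\right) = -5796 + \left(1 - 4\right)^{2} \left(-31\right) = -5796 + \left(-3\right)^{2} \left(-31\right) = -5796 + 9 \left(-31\right) = -5796 - 279 = -6075$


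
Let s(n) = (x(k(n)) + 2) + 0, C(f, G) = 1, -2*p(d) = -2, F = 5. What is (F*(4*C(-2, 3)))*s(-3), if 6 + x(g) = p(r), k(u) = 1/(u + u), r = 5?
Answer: -60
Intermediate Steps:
p(d) = 1 (p(d) = -½*(-2) = 1)
k(u) = 1/(2*u)
x(g) = -5 (x(g) = -6 + 1 = -5)
s(n) = -3 (s(n) = (-5 + 2) + 0 = -3 + 0 = -3)
(F*(4*C(-2, 3)))*s(-3) = (5*(4*1))*(-3) = (5*4)*(-3) = 20*(-3) = -60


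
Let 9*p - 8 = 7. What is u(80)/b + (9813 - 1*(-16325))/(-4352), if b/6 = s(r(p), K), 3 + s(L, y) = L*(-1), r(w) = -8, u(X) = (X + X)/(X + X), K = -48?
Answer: -194947/32640 ≈ -5.9726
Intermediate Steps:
u(X) = 1 (u(X) = (2*X)/((2*X)) = (2*X)*(1/(2*X)) = 1)
p = 5/3 (p = 8/9 + (⅑)*7 = 8/9 + 7/9 = 5/3 ≈ 1.6667)
s(L, y) = -3 - L (s(L, y) = -3 + L*(-1) = -3 - L)
b = 30 (b = 6*(-3 - 1*(-8)) = 6*(-3 + 8) = 6*5 = 30)
u(80)/b + (9813 - 1*(-16325))/(-4352) = 1/30 + (9813 - 1*(-16325))/(-4352) = 1*(1/30) + (9813 + 16325)*(-1/4352) = 1/30 + 26138*(-1/4352) = 1/30 - 13069/2176 = -194947/32640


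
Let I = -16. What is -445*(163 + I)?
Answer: -65415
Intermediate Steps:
-445*(163 + I) = -445*(163 - 16) = -445*147 = -65415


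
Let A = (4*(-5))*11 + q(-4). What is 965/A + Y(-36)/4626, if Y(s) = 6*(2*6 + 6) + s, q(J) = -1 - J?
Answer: -247137/55769 ≈ -4.4314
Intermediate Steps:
Y(s) = 108 + s (Y(s) = 6*(12 + 6) + s = 6*18 + s = 108 + s)
A = -217 (A = (4*(-5))*11 + (-1 - 1*(-4)) = -20*11 + (-1 + 4) = -220 + 3 = -217)
965/A + Y(-36)/4626 = 965/(-217) + (108 - 36)/4626 = 965*(-1/217) + 72*(1/4626) = -965/217 + 4/257 = -247137/55769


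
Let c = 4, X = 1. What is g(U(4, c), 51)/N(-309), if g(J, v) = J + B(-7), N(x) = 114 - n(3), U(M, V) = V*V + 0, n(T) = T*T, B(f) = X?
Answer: 17/105 ≈ 0.16190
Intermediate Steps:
B(f) = 1
n(T) = T²
U(M, V) = V² (U(M, V) = V² + 0 = V²)
N(x) = 105 (N(x) = 114 - 1*3² = 114 - 1*9 = 114 - 9 = 105)
g(J, v) = 1 + J (g(J, v) = J + 1 = 1 + J)
g(U(4, c), 51)/N(-309) = (1 + 4²)/105 = (1 + 16)*(1/105) = 17*(1/105) = 17/105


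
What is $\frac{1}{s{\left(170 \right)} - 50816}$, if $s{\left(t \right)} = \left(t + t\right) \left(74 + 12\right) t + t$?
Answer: $\frac{1}{4920154} \approx 2.0325 \cdot 10^{-7}$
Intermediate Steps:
$s{\left(t \right)} = t + 172 t^{2}$ ($s{\left(t \right)} = 2 t 86 t + t = 172 t t + t = 172 t^{2} + t = t + 172 t^{2}$)
$\frac{1}{s{\left(170 \right)} - 50816} = \frac{1}{170 \left(1 + 172 \cdot 170\right) - 50816} = \frac{1}{170 \left(1 + 29240\right) - 50816} = \frac{1}{170 \cdot 29241 - 50816} = \frac{1}{4970970 - 50816} = \frac{1}{4920154}$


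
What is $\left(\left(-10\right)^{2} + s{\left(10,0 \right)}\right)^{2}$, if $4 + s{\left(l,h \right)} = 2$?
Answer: $9604$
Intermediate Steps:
$s{\left(l,h \right)} = -2$ ($s{\left(l,h \right)} = -4 + 2 = -2$)
$\left(\left(-10\right)^{2} + s{\left(10,0 \right)}\right)^{2} = \left(\left(-10\right)^{2} - 2\right)^{2} = \left(100 - 2\right)^{2} = 98^{2} = 9604$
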